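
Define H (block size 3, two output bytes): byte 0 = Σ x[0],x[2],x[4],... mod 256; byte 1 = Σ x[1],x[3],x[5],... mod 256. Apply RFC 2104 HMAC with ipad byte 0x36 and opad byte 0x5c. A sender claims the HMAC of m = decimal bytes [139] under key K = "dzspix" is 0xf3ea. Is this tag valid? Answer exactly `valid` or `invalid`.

Key "dzspix" = 64 7a 73 70 69 78 is 6 bytes > B = 3, so hash it first: H(key) = 40 62, then zero-pad to 3 bytes: K' = 40 62 00.
K' ⊕ ipad = 76 54 36; K' ⊕ opad = 1c 3e 5c.
Inner hash: even-index sum = 172 mod 256 = 172; odd-index sum = 223 mod 256 = 223 → ac df.
Outer hash (recomputed tag): even-index sum = 343 mod 256 = 87; odd-index sum = 234 mod 256 = 234 → 57 ea.
Recomputed tag = 57ea; claimed = f3ea → mismatch.

invalid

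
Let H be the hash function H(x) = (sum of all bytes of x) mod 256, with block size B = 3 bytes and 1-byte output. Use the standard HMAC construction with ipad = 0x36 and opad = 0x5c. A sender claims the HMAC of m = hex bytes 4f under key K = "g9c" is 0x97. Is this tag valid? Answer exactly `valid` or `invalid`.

invalid

Key "g9c" = 67 39 63 is exactly B = 3 bytes: K' = 67 39 63.
K' ⊕ ipad = 51 0f 55; K' ⊕ opad = 3b 65 3f.
Inner hash: sum = 81+15+85+79 = 260; mod 256 = 4 → 04.
Outer hash (recomputed tag): sum = 59+101+63+4 = 227 → e3.
Recomputed tag = e3; claimed = 97 → mismatch.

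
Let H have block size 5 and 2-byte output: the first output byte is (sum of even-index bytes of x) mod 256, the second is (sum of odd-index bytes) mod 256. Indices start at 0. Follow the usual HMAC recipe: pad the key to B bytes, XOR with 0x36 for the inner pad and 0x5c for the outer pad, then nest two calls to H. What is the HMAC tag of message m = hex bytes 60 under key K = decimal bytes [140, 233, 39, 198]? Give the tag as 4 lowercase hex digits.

Key decimal bytes [140, 233, 39, 198] = 8c e9 27 c6 is 4 bytes ≤ B = 5; zero-pad to 5 bytes: K' = 8c e9 27 c6 00.
K' ⊕ ipad = ba df 11 f0 36.  K' ⊕ opad = d0 b5 7b 9a 5c.
Inner input = (K'⊕ipad) ∥ m = ba df 11 f0 36 ∥ 60.
Inner hash: even-index sum = 257 mod 256 = 1; odd-index sum = 559 mod 256 = 47 → 01 2f.
Outer input = (K'⊕opad) ∥ inner = d0 b5 7b 9a 5c ∥ 01 2f.
Outer hash (tag): even-index sum = 470 mod 256 = 214; odd-index sum = 336 mod 256 = 80 → d6 50.

d650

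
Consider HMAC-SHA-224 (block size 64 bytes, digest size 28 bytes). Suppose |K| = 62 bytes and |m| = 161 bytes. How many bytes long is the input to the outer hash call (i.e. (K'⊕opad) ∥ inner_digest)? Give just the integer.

92

Key is 62 ≤ 64 bytes, zero-padded: |K'| = 64.
Outer input = (K'⊕opad) ∥ H(inner) → 64 + 28 = 92 bytes.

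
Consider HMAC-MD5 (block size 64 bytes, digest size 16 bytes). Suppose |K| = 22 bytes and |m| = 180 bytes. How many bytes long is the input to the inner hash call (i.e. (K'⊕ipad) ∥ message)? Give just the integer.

Key is 22 ≤ 64 bytes, zero-padded: |K'| = 64.
Inner input = (K'⊕ipad) ∥ m → 64 + 180 = 244 bytes.

244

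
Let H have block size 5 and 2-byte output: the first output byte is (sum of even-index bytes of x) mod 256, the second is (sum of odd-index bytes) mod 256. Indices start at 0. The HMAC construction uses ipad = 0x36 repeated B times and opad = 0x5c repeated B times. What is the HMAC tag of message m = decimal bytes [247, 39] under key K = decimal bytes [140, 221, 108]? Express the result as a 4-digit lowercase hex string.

744e

Key decimal bytes [140, 221, 108] = 8c dd 6c is 3 bytes ≤ B = 5; zero-pad to 5 bytes: K' = 8c dd 6c 00 00.
K' ⊕ ipad = ba eb 5a 36 36.  K' ⊕ opad = d0 81 30 5c 5c.
Inner input = (K'⊕ipad) ∥ m = ba eb 5a 36 36 ∥ f7 27.
Inner hash: even-index sum = 369 mod 256 = 113; odd-index sum = 536 mod 256 = 24 → 71 18.
Outer input = (K'⊕opad) ∥ inner = d0 81 30 5c 5c ∥ 71 18.
Outer hash (tag): even-index sum = 372 mod 256 = 116; odd-index sum = 334 mod 256 = 78 → 74 4e.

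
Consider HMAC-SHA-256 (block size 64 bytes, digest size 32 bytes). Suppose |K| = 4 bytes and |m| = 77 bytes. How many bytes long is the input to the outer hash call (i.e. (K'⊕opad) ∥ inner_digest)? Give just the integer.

Key is 4 ≤ 64 bytes, zero-padded: |K'| = 64.
Outer input = (K'⊕opad) ∥ H(inner) → 64 + 32 = 96 bytes.

96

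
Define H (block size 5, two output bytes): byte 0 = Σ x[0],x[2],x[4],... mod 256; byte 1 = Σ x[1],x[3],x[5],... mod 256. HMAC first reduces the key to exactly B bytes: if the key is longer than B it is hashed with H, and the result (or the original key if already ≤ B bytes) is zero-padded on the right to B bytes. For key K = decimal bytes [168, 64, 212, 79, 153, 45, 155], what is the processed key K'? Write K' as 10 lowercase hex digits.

b0bc000000

|K| = 7 > B = 5, so first hash the key.
H(K): even-index sum = 688 mod 256 = 176; odd-index sum = 188 mod 256 = 188 → b0 bc.
Zero-pad H(K) = b0 bc to 5 bytes: K' = b0 bc 00 00 00.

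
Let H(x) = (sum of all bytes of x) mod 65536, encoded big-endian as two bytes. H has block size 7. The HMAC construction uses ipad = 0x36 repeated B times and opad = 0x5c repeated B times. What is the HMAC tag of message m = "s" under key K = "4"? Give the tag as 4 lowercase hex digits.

Key "4" = 34 is 1 byte ≤ B = 7; zero-pad to 7 bytes: K' = 34 00 00 00 00 00 00.
K' ⊕ ipad = 02 36 36 36 36 36 36.  K' ⊕ opad = 68 5c 5c 5c 5c 5c 5c.
Inner input = (K'⊕ipad) ∥ m = 02 36 36 36 36 36 36 ∥ 73.
Inner hash: sum = 2+54+54+54+54+54+54+115 = 441 → 01 b9.
Outer input = (K'⊕opad) ∥ inner = 68 5c 5c 5c 5c 5c 5c ∥ 01 b9.
Outer hash (tag): sum = 104+92+92+92+92+92+92+1+185 = 842 → 03 4a.

034a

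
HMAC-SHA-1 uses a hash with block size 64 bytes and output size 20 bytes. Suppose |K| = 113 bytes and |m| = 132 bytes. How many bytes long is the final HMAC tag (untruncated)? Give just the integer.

The tag is one SHA-1 digest: 20 bytes.

20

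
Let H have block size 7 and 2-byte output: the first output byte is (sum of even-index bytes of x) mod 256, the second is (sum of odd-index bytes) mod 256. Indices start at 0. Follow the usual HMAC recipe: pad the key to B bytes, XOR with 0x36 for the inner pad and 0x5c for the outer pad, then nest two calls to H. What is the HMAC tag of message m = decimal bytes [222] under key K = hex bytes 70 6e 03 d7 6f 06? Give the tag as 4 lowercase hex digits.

6121

Key hex bytes 70 6e 03 d7 6f 06 is 6 bytes ≤ B = 7; zero-pad to 7 bytes: K' = 70 6e 03 d7 6f 06 00.
K' ⊕ ipad = 46 58 35 e1 59 30 36.  K' ⊕ opad = 2c 32 5f 8b 33 5a 5c.
Inner input = (K'⊕ipad) ∥ m = 46 58 35 e1 59 30 36 ∥ de.
Inner hash: even-index sum = 266 mod 256 = 10; odd-index sum = 583 mod 256 = 71 → 0a 47.
Outer input = (K'⊕opad) ∥ inner = 2c 32 5f 8b 33 5a 5c ∥ 0a 47.
Outer hash (tag): even-index sum = 353 mod 256 = 97; odd-index sum = 289 mod 256 = 33 → 61 21.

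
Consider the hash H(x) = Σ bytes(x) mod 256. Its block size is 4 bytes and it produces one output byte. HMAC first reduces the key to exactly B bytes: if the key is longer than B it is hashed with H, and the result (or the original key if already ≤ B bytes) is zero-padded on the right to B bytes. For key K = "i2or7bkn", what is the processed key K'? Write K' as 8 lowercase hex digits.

ee000000

|K| = 8 > B = 4, so first hash the key.
H(K): sum = 105+50+111+114+55+98+107+110 = 750; mod 256 = 238 → ee.
Zero-pad H(K) = ee to 4 bytes: K' = ee 00 00 00.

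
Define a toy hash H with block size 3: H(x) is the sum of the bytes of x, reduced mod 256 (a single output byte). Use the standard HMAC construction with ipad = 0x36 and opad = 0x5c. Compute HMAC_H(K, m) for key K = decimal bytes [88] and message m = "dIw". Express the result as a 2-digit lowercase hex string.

Key decimal bytes [88] = 58 is 1 byte ≤ B = 3; zero-pad to 3 bytes: K' = 58 00 00.
K' ⊕ ipad = 6e 36 36.  K' ⊕ opad = 04 5c 5c.
Inner input = (K'⊕ipad) ∥ m = 6e 36 36 ∥ 64 49 77.
Inner hash: sum = 110+54+54+100+73+119 = 510; mod 256 = 254 → fe.
Outer input = (K'⊕opad) ∥ inner = 04 5c 5c ∥ fe.
Outer hash (tag): sum = 4+92+92+254 = 442; mod 256 = 186 → ba.

ba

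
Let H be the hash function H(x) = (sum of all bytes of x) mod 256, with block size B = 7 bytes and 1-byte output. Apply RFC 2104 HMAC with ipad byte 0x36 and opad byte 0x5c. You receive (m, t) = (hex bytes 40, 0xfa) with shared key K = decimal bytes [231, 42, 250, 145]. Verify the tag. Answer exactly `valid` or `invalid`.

Key decimal bytes [231, 42, 250, 145] = e7 2a fa 91 is 4 bytes ≤ B = 7; zero-pad to 7 bytes: K' = e7 2a fa 91 00 00 00.
K' ⊕ ipad = d1 1c cc a7 36 36 36; K' ⊕ opad = bb 76 a6 cd 5c 5c 5c.
Inner hash: sum = 209+28+204+167+54+54+54+64 = 834; mod 256 = 66 → 42.
Outer hash (recomputed tag): sum = 187+118+166+205+92+92+92+66 = 1018; mod 256 = 250 → fa.
Recomputed tag = fa; claimed = fa → match.

valid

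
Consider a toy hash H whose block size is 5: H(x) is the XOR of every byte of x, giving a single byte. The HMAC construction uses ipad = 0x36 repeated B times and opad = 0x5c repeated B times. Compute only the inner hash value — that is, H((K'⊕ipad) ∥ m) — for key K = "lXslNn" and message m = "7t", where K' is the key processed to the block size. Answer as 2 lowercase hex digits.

Key "lXslNn" = 6c 58 73 6c 4e 6e is 6 bytes > B = 5, so hash it first: H(key) = 0b, then zero-pad to 5 bytes: K' = 0b 00 00 00 00.
K' ⊕ ipad = 3d 36 36 36 36.
Inner input = 3d 36 36 36 36 ∥ 37 74.
Inner hash: XOR 3d⊕36⊕36⊕36⊕36⊕37⊕74 = 7e.

7e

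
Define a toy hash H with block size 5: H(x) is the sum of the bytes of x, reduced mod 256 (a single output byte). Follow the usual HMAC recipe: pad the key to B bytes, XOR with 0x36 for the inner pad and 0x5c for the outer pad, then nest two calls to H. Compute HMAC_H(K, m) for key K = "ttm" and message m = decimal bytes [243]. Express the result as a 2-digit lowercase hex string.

77

Key "ttm" = 74 74 6d is 3 bytes ≤ B = 5; zero-pad to 5 bytes: K' = 74 74 6d 00 00.
K' ⊕ ipad = 42 42 5b 36 36.  K' ⊕ opad = 28 28 31 5c 5c.
Inner input = (K'⊕ipad) ∥ m = 42 42 5b 36 36 ∥ f3.
Inner hash: sum = 66+66+91+54+54+243 = 574; mod 256 = 62 → 3e.
Outer input = (K'⊕opad) ∥ inner = 28 28 31 5c 5c ∥ 3e.
Outer hash (tag): sum = 40+40+49+92+92+62 = 375; mod 256 = 119 → 77.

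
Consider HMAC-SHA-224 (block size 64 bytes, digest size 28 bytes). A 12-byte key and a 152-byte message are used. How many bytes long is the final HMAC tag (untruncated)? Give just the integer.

28

The tag is one SHA-224 digest: 28 bytes.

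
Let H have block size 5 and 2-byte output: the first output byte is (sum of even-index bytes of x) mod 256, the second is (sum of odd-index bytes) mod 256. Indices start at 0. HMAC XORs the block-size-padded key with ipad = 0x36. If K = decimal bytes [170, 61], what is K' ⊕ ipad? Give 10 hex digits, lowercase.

Key decimal bytes [170, 61] = aa 3d is 2 bytes ≤ B = 5; zero-pad to 5 bytes: K' = aa 3d 00 00 00.
XOR each byte with 0x36: aa⊕36=9c, 3d⊕36=0b, 00⊕36=36, 00⊕36=36, 00⊕36=36.

9c0b363636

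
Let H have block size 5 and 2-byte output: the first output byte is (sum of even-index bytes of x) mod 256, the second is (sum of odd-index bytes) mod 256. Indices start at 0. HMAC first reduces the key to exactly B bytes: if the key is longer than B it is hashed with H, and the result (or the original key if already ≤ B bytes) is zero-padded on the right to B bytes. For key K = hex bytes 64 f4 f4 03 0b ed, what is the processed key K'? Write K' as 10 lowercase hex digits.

|K| = 6 > B = 5, so first hash the key.
H(K): even-index sum = 355 mod 256 = 99; odd-index sum = 484 mod 256 = 228 → 63 e4.
Zero-pad H(K) = 63 e4 to 5 bytes: K' = 63 e4 00 00 00.

63e4000000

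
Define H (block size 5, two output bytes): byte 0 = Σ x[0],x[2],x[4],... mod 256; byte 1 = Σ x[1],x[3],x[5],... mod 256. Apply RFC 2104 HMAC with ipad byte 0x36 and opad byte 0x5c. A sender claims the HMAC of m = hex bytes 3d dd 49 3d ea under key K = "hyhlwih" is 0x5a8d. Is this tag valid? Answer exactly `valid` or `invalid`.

invalid

Key "hyhlwih" = 68 79 68 6c 77 69 68 is 7 bytes > B = 5, so hash it first: H(key) = af 4e, then zero-pad to 5 bytes: K' = af 4e 00 00 00.
K' ⊕ ipad = 99 78 36 36 36; K' ⊕ opad = f3 12 5c 5c 5c.
Inner hash: even-index sum = 543 mod 256 = 31; odd-index sum = 542 mod 256 = 30 → 1f 1e.
Outer hash (recomputed tag): even-index sum = 457 mod 256 = 201; odd-index sum = 141 mod 256 = 141 → c9 8d.
Recomputed tag = c98d; claimed = 5a8d → mismatch.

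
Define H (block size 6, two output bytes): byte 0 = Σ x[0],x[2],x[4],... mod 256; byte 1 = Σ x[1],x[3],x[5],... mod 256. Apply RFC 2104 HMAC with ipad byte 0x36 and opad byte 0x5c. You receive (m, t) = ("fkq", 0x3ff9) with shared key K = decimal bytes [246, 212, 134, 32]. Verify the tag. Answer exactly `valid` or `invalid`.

invalid

Key decimal bytes [246, 212, 134, 32] = f6 d4 86 20 is 4 bytes ≤ B = 6; zero-pad to 6 bytes: K' = f6 d4 86 20 00 00.
K' ⊕ ipad = c0 e2 b0 16 36 36; K' ⊕ opad = aa 88 da 7c 5c 5c.
Inner hash: even-index sum = 637 mod 256 = 125; odd-index sum = 409 mod 256 = 153 → 7d 99.
Outer hash (recomputed tag): even-index sum = 605 mod 256 = 93; odd-index sum = 505 mod 256 = 249 → 5d f9.
Recomputed tag = 5df9; claimed = 3ff9 → mismatch.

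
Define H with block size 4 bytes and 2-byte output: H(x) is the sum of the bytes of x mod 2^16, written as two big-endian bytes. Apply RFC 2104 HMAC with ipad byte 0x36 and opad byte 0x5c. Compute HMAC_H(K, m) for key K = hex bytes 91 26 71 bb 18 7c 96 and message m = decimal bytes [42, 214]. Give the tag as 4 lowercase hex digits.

Key hex bytes 91 26 71 bb 18 7c 96 is 7 bytes > B = 4, so hash it first: H(key) = 03 0d, then zero-pad to 4 bytes: K' = 03 0d 00 00.
K' ⊕ ipad = 35 3b 36 36.  K' ⊕ opad = 5f 51 5c 5c.
Inner input = (K'⊕ipad) ∥ m = 35 3b 36 36 ∥ 2a d6.
Inner hash: sum = 53+59+54+54+42+214 = 476 → 01 dc.
Outer input = (K'⊕opad) ∥ inner = 5f 51 5c 5c ∥ 01 dc.
Outer hash (tag): sum = 95+81+92+92+1+220 = 581 → 02 45.

0245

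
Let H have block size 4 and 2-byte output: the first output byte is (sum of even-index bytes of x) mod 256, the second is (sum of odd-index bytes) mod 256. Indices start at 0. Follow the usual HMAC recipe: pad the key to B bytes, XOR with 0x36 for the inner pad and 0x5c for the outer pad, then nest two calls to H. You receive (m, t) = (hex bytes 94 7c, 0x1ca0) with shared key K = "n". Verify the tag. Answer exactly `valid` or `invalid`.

invalid

Key "n" = 6e is 1 byte ≤ B = 4; zero-pad to 4 bytes: K' = 6e 00 00 00.
K' ⊕ ipad = 58 36 36 36; K' ⊕ opad = 32 5c 5c 5c.
Inner hash: even-index sum = 290 mod 256 = 34; odd-index sum = 232 mod 256 = 232 → 22 e8.
Outer hash (recomputed tag): even-index sum = 176 mod 256 = 176; odd-index sum = 416 mod 256 = 160 → b0 a0.
Recomputed tag = b0a0; claimed = 1ca0 → mismatch.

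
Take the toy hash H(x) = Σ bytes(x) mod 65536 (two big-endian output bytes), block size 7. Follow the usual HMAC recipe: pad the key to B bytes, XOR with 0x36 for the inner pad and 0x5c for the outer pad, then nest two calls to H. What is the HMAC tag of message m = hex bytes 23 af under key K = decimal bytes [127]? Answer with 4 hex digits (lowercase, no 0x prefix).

Key decimal bytes [127] = 7f is 1 byte ≤ B = 7; zero-pad to 7 bytes: K' = 7f 00 00 00 00 00 00.
K' ⊕ ipad = 49 36 36 36 36 36 36.  K' ⊕ opad = 23 5c 5c 5c 5c 5c 5c.
Inner input = (K'⊕ipad) ∥ m = 49 36 36 36 36 36 36 ∥ 23 af.
Inner hash: sum = 73+54+54+54+54+54+54+35+175 = 607 → 02 5f.
Outer input = (K'⊕opad) ∥ inner = 23 5c 5c 5c 5c 5c 5c ∥ 02 5f.
Outer hash (tag): sum = 35+92+92+92+92+92+92+2+95 = 684 → 02 ac.

02ac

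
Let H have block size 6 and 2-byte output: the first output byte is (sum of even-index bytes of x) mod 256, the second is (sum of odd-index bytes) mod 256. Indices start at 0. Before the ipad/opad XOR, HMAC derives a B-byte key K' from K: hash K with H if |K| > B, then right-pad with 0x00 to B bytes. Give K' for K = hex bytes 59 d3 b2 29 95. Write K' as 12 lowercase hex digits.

59d3b2299500

Key hex bytes 59 d3 b2 29 95 is 5 bytes ≤ B = 6; zero-pad to 6 bytes: K' = 59 d3 b2 29 95 00.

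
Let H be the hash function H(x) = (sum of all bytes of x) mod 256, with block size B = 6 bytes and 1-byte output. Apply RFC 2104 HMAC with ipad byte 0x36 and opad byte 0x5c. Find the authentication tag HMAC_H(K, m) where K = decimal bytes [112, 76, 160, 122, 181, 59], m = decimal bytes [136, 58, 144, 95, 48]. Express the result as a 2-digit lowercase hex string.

Key decimal bytes [112, 76, 160, 122, 181, 59] = 70 4c a0 7a b5 3b is exactly B = 6 bytes: K' = 70 4c a0 7a b5 3b.
K' ⊕ ipad = 46 7a 96 4c 83 0d.  K' ⊕ opad = 2c 10 fc 26 e9 67.
Inner input = (K'⊕ipad) ∥ m = 46 7a 96 4c 83 0d ∥ 88 3a 90 5f 30.
Inner hash: sum = 70+122+150+76+131+13+136+58+144+95+48 = 1043; mod 256 = 19 → 13.
Outer input = (K'⊕opad) ∥ inner = 2c 10 fc 26 e9 67 ∥ 13.
Outer hash (tag): sum = 44+16+252+38+233+103+19 = 705; mod 256 = 193 → c1.

c1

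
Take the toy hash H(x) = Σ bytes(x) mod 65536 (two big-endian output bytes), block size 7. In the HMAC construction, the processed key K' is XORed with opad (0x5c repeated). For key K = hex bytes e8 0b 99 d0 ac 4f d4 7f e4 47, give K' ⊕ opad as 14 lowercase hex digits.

59895c5c5c5c5c

Key hex bytes e8 0b 99 d0 ac 4f d4 7f e4 47 is 10 bytes > B = 7, so hash it first: H(key) = 05 d5, then zero-pad to 7 bytes: K' = 05 d5 00 00 00 00 00.
XOR each byte with 0x5c: 05⊕5c=59, d5⊕5c=89, 00⊕5c=5c, 00⊕5c=5c, 00⊕5c=5c, 00⊕5c=5c, 00⊕5c=5c.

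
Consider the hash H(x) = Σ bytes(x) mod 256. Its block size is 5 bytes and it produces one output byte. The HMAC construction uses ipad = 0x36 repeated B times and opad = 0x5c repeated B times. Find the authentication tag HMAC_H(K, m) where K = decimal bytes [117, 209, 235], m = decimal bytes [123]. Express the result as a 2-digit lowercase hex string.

Key decimal bytes [117, 209, 235] = 75 d1 eb is 3 bytes ≤ B = 5; zero-pad to 5 bytes: K' = 75 d1 eb 00 00.
K' ⊕ ipad = 43 e7 dd 36 36.  K' ⊕ opad = 29 8d b7 5c 5c.
Inner input = (K'⊕ipad) ∥ m = 43 e7 dd 36 36 ∥ 7b.
Inner hash: sum = 67+231+221+54+54+123 = 750; mod 256 = 238 → ee.
Outer input = (K'⊕opad) ∥ inner = 29 8d b7 5c 5c ∥ ee.
Outer hash (tag): sum = 41+141+183+92+92+238 = 787; mod 256 = 19 → 13.

13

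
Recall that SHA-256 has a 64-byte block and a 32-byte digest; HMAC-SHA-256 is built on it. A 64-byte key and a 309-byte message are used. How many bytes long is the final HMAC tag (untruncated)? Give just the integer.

32

The tag is one SHA-256 digest: 32 bytes.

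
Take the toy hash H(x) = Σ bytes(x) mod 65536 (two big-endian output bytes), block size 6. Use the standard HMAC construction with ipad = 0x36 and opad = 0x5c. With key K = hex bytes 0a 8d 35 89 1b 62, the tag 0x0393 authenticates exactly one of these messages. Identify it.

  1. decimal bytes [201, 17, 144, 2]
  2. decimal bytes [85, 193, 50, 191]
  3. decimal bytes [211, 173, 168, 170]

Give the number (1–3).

Key hex bytes 0a 8d 35 89 1b 62 is exactly B = 6 bytes: K' = 0a 8d 35 89 1b 62.
K' ⊕ ipad = 3c bb 03 bf 2d 54; K' ⊕ opad = 56 d1 69 d5 47 3e.
m1: inner = H(3c bb 03 bf 2d 54 c9 11 90 02) = 03 a6; tag = H(56 d1 69 d5 47 3e 03 a6) = 0393 ← matches
m2: inner = H(3c bb 03 bf 2d 54 55 c1 32 bf) = 04 41; tag = H(56 d1 69 d5 47 3e 04 41) = 032f
m3: inner = H(3c bb 03 bf 2d 54 d3 ad a8 aa) = 05 0c; tag = H(56 d1 69 d5 47 3e 05 0c) = 02fb

1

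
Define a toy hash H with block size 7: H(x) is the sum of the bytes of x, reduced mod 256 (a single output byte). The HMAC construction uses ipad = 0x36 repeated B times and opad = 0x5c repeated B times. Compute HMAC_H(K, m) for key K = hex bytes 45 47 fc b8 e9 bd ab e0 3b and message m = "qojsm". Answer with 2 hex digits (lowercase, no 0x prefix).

20

Key hex bytes 45 47 fc b8 e9 bd ab e0 3b is 9 bytes > B = 7, so hash it first: H(key) = ac, then zero-pad to 7 bytes: K' = ac 00 00 00 00 00 00.
K' ⊕ ipad = 9a 36 36 36 36 36 36.  K' ⊕ opad = f0 5c 5c 5c 5c 5c 5c.
Inner input = (K'⊕ipad) ∥ m = 9a 36 36 36 36 36 36 ∥ 71 6f 6a 73 6d.
Inner hash: sum = 154+54+54+54+54+54+54+113+111+106+115+109 = 1032; mod 256 = 8 → 08.
Outer input = (K'⊕opad) ∥ inner = f0 5c 5c 5c 5c 5c 5c ∥ 08.
Outer hash (tag): sum = 240+92+92+92+92+92+92+8 = 800; mod 256 = 32 → 20.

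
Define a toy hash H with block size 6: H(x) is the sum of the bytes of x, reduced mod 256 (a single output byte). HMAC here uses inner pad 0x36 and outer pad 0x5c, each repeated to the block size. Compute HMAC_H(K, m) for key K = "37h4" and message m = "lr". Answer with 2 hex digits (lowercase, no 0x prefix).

de

Key "37h4" = 33 37 68 34 is 4 bytes ≤ B = 6; zero-pad to 6 bytes: K' = 33 37 68 34 00 00.
K' ⊕ ipad = 05 01 5e 02 36 36.  K' ⊕ opad = 6f 6b 34 68 5c 5c.
Inner input = (K'⊕ipad) ∥ m = 05 01 5e 02 36 36 ∥ 6c 72.
Inner hash: sum = 5+1+94+2+54+54+108+114 = 432; mod 256 = 176 → b0.
Outer input = (K'⊕opad) ∥ inner = 6f 6b 34 68 5c 5c ∥ b0.
Outer hash (tag): sum = 111+107+52+104+92+92+176 = 734; mod 256 = 222 → de.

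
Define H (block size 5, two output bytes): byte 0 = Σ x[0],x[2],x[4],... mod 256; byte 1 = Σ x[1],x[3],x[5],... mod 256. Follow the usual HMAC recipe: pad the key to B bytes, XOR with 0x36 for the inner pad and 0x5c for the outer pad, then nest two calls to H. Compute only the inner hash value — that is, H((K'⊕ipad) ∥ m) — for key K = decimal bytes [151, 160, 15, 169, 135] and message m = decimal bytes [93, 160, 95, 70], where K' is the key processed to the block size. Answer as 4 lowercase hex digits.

71f1

Key decimal bytes [151, 160, 15, 169, 135] = 97 a0 0f a9 87 is exactly B = 5 bytes: K' = 97 a0 0f a9 87.
K' ⊕ ipad = a1 96 39 9f b1.
Inner input = a1 96 39 9f b1 ∥ 5d a0 5f 46.
Inner hash: even-index sum = 625 mod 256 = 113; odd-index sum = 497 mod 256 = 241 → 71 f1.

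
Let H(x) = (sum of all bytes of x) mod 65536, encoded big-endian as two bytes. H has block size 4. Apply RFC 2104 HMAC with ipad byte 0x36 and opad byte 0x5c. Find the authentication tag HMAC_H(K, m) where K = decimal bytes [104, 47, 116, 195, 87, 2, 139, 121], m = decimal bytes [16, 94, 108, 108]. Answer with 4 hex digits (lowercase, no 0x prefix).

0194

Key decimal bytes [104, 47, 116, 195, 87, 2, 139, 121] = 68 2f 74 c3 57 02 8b 79 is 8 bytes > B = 4, so hash it first: H(key) = 03 2b, then zero-pad to 4 bytes: K' = 03 2b 00 00.
K' ⊕ ipad = 35 1d 36 36.  K' ⊕ opad = 5f 77 5c 5c.
Inner input = (K'⊕ipad) ∥ m = 35 1d 36 36 ∥ 10 5e 6c 6c.
Inner hash: sum = 53+29+54+54+16+94+108+108 = 516 → 02 04.
Outer input = (K'⊕opad) ∥ inner = 5f 77 5c 5c ∥ 02 04.
Outer hash (tag): sum = 95+119+92+92+2+4 = 404 → 01 94.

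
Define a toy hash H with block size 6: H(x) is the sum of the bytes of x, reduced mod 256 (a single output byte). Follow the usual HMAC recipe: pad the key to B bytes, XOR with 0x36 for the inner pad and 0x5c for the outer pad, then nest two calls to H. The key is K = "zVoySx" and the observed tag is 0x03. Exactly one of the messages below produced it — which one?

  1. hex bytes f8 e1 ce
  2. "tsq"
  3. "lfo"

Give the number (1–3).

Key "zVoySx" = 7a 56 6f 79 53 78 is exactly B = 6 bytes: K' = 7a 56 6f 79 53 78.
K' ⊕ ipad = 4c 60 59 4f 65 4e; K' ⊕ opad = 26 0a 33 25 0f 24.
m1: inner = H(4c 60 59 4f 65 4e f8 e1 ce) = ae; tag = H(26 0a 33 25 0f 24 ae) = 69
m2: inner = H(4c 60 59 4f 65 4e 74 73 71) = 5f; tag = H(26 0a 33 25 0f 24 5f) = 1a
m3: inner = H(4c 60 59 4f 65 4e 6c 66 6f) = 48; tag = H(26 0a 33 25 0f 24 48) = 03 ← matches

3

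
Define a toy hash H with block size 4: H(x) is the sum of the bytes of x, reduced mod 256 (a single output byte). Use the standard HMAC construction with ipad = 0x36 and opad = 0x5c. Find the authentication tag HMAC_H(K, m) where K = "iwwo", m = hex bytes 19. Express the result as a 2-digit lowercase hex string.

11

Key "iwwo" = 69 77 77 6f is exactly B = 4 bytes: K' = 69 77 77 6f.
K' ⊕ ipad = 5f 41 41 59.  K' ⊕ opad = 35 2b 2b 33.
Inner input = (K'⊕ipad) ∥ m = 5f 41 41 59 ∥ 19.
Inner hash: sum = 95+65+65+89+25 = 339; mod 256 = 83 → 53.
Outer input = (K'⊕opad) ∥ inner = 35 2b 2b 33 ∥ 53.
Outer hash (tag): sum = 53+43+43+51+83 = 273; mod 256 = 17 → 11.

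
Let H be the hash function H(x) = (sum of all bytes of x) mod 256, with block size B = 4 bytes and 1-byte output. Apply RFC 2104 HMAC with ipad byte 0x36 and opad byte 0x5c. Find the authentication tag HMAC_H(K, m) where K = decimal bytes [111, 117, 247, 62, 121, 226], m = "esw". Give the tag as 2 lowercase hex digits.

6f

Key decimal bytes [111, 117, 247, 62, 121, 226] = 6f 75 f7 3e 79 e2 is 6 bytes > B = 4, so hash it first: H(key) = 74, then zero-pad to 4 bytes: K' = 74 00 00 00.
K' ⊕ ipad = 42 36 36 36.  K' ⊕ opad = 28 5c 5c 5c.
Inner input = (K'⊕ipad) ∥ m = 42 36 36 36 ∥ 65 73 77.
Inner hash: sum = 66+54+54+54+101+115+119 = 563; mod 256 = 51 → 33.
Outer input = (K'⊕opad) ∥ inner = 28 5c 5c 5c ∥ 33.
Outer hash (tag): sum = 40+92+92+92+51 = 367; mod 256 = 111 → 6f.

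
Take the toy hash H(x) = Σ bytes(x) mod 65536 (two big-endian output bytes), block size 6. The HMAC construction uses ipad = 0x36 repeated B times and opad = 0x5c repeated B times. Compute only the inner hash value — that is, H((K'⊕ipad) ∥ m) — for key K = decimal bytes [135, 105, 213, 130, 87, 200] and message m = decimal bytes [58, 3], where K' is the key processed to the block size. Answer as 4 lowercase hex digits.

Key decimal bytes [135, 105, 213, 130, 87, 200] = 87 69 d5 82 57 c8 is exactly B = 6 bytes: K' = 87 69 d5 82 57 c8.
K' ⊕ ipad = b1 5f e3 b4 61 fe.
Inner input = b1 5f e3 b4 61 fe ∥ 3a 03.
Inner hash: sum = 177+95+227+180+97+254+58+3 = 1091 → 04 43.

0443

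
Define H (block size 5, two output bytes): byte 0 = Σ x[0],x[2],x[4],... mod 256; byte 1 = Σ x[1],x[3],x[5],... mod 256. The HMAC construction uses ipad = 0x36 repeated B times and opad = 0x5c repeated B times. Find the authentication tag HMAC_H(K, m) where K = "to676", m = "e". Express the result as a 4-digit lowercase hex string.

bbe0

Key "to676" = 74 6f 36 37 36 is exactly B = 5 bytes: K' = 74 6f 36 37 36.
K' ⊕ ipad = 42 59 00 01 00.  K' ⊕ opad = 28 33 6a 6b 6a.
Inner input = (K'⊕ipad) ∥ m = 42 59 00 01 00 ∥ 65.
Inner hash: even-index sum = 66 mod 256 = 66; odd-index sum = 191 mod 256 = 191 → 42 bf.
Outer input = (K'⊕opad) ∥ inner = 28 33 6a 6b 6a ∥ 42 bf.
Outer hash (tag): even-index sum = 443 mod 256 = 187; odd-index sum = 224 mod 256 = 224 → bb e0.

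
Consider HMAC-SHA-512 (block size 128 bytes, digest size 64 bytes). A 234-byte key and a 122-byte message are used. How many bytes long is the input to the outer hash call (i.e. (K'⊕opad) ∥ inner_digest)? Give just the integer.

Key is 234 > 128 bytes, so it is hashed to 64 bytes then zero-padded to 128: |K'| = 128.
Outer input = (K'⊕opad) ∥ H(inner) → 128 + 64 = 192 bytes.

192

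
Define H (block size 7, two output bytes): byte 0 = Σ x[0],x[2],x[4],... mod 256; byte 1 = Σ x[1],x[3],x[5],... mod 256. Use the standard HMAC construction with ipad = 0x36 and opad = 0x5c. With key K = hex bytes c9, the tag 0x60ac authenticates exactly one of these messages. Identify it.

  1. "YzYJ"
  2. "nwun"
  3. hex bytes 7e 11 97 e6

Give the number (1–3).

3

Key hex bytes c9 is 1 byte ≤ B = 7; zero-pad to 7 bytes: K' = c9 00 00 00 00 00 00.
K' ⊕ ipad = ff 36 36 36 36 36 36; K' ⊕ opad = 95 5c 5c 5c 5c 5c 5c.
m1: inner = H(ff 36 36 36 36 36 36 59 7a 59 4a) = 65 54; tag = H(95 5c 5c 5c 5c 5c 5c 65 54) = fd79
m2: inner = H(ff 36 36 36 36 36 36 6e 77 75 6e) = 86 85; tag = H(95 5c 5c 5c 5c 5c 5c 86 85) = 2e9a
m3: inner = H(ff 36 36 36 36 36 36 7e 11 97 e6) = 98 b7; tag = H(95 5c 5c 5c 5c 5c 5c 98 b7) = 60ac ← matches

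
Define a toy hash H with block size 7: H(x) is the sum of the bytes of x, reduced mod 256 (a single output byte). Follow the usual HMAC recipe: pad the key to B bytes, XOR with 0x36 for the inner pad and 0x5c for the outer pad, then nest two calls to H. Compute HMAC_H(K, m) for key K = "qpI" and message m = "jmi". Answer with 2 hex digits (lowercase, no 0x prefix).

Key "qpI" = 71 70 49 is 3 bytes ≤ B = 7; zero-pad to 7 bytes: K' = 71 70 49 00 00 00 00.
K' ⊕ ipad = 47 46 7f 36 36 36 36.  K' ⊕ opad = 2d 2c 15 5c 5c 5c 5c.
Inner input = (K'⊕ipad) ∥ m = 47 46 7f 36 36 36 36 ∥ 6a 6d 69.
Inner hash: sum = 71+70+127+54+54+54+54+106+109+105 = 804; mod 256 = 36 → 24.
Outer input = (K'⊕opad) ∥ inner = 2d 2c 15 5c 5c 5c 5c ∥ 24.
Outer hash (tag): sum = 45+44+21+92+92+92+92+36 = 514; mod 256 = 2 → 02.

02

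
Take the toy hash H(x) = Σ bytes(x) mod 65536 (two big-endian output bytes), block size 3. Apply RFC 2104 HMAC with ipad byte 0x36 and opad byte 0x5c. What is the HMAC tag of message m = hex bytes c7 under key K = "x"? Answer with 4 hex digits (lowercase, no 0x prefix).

015e

Key "x" = 78 is 1 byte ≤ B = 3; zero-pad to 3 bytes: K' = 78 00 00.
K' ⊕ ipad = 4e 36 36.  K' ⊕ opad = 24 5c 5c.
Inner input = (K'⊕ipad) ∥ m = 4e 36 36 ∥ c7.
Inner hash: sum = 78+54+54+199 = 385 → 01 81.
Outer input = (K'⊕opad) ∥ inner = 24 5c 5c ∥ 01 81.
Outer hash (tag): sum = 36+92+92+1+129 = 350 → 01 5e.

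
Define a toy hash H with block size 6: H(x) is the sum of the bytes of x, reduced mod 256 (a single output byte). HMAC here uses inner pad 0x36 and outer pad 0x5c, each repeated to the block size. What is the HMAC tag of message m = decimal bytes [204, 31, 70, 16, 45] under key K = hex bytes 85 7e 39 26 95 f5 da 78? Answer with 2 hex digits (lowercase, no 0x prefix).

Key hex bytes 85 7e 39 26 95 f5 da 78 is 8 bytes > B = 6, so hash it first: H(key) = 3e, then zero-pad to 6 bytes: K' = 3e 00 00 00 00 00.
K' ⊕ ipad = 08 36 36 36 36 36.  K' ⊕ opad = 62 5c 5c 5c 5c 5c.
Inner input = (K'⊕ipad) ∥ m = 08 36 36 36 36 36 ∥ cc 1f 46 10 2d.
Inner hash: sum = 8+54+54+54+54+54+204+31+70+16+45 = 644; mod 256 = 132 → 84.
Outer input = (K'⊕opad) ∥ inner = 62 5c 5c 5c 5c 5c ∥ 84.
Outer hash (tag): sum = 98+92+92+92+92+92+132 = 690; mod 256 = 178 → b2.

b2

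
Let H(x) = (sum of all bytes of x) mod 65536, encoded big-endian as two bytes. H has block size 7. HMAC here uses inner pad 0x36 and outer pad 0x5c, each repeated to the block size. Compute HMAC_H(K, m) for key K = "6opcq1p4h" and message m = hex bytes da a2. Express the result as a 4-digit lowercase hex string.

Key "6opcq1p4h" = 36 6f 70 63 71 31 70 34 68 is 9 bytes > B = 7, so hash it first: H(key) = 03 26, then zero-pad to 7 bytes: K' = 03 26 00 00 00 00 00.
K' ⊕ ipad = 35 10 36 36 36 36 36.  K' ⊕ opad = 5f 7a 5c 5c 5c 5c 5c.
Inner input = (K'⊕ipad) ∥ m = 35 10 36 36 36 36 36 ∥ da a2.
Inner hash: sum = 53+16+54+54+54+54+54+218+162 = 719 → 02 cf.
Outer input = (K'⊕opad) ∥ inner = 5f 7a 5c 5c 5c 5c 5c ∥ 02 cf.
Outer hash (tag): sum = 95+122+92+92+92+92+92+2+207 = 886 → 03 76.

0376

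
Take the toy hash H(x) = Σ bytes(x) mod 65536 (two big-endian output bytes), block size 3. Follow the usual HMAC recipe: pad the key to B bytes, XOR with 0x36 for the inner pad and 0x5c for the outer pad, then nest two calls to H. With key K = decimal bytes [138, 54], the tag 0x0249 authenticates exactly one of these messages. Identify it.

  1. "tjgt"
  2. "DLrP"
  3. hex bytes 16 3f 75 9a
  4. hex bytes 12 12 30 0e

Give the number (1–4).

1

Key decimal bytes [138, 54] = 8a 36 is 2 bytes ≤ B = 3; zero-pad to 3 bytes: K' = 8a 36 00.
K' ⊕ ipad = bc 00 36; K' ⊕ opad = d6 6a 5c.
m1: inner = H(bc 00 36 74 6a 67 74) = 02 ab; tag = H(d6 6a 5c 02 ab) = 0249 ← matches
m2: inner = H(bc 00 36 44 4c 72 50) = 02 44; tag = H(d6 6a 5c 02 44) = 01e2
m3: inner = H(bc 00 36 16 3f 75 9a) = 02 56; tag = H(d6 6a 5c 02 56) = 01f4
m4: inner = H(bc 00 36 12 12 30 0e) = 01 54; tag = H(d6 6a 5c 01 54) = 01f1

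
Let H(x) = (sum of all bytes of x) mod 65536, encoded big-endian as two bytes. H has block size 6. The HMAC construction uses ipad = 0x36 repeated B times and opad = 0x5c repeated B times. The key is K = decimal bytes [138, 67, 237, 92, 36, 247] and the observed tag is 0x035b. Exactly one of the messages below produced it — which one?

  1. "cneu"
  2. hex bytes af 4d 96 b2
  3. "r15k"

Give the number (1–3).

Key decimal bytes [138, 67, 237, 92, 36, 247] = 8a 43 ed 5c 24 f7 is exactly B = 6 bytes: K' = 8a 43 ed 5c 24 f7.
K' ⊕ ipad = bc 75 db 6a 12 c1; K' ⊕ opad = d6 1f b1 00 78 ab.
m1: inner = H(bc 75 db 6a 12 c1 63 6e 65 75) = 04 f4; tag = H(d6 1f b1 00 78 ab 04 f4) = 03c1
m2: inner = H(bc 75 db 6a 12 c1 af 4d 96 b2) = 05 8d; tag = H(d6 1f b1 00 78 ab 05 8d) = 035b ← matches
m3: inner = H(bc 75 db 6a 12 c1 72 31 35 6b) = 04 8c; tag = H(d6 1f b1 00 78 ab 04 8c) = 0359

2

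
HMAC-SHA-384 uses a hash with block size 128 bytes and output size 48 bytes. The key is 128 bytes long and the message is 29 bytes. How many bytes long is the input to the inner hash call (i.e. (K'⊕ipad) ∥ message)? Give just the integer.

157

Key is 128 ≤ 128 bytes, zero-padded: |K'| = 128.
Inner input = (K'⊕ipad) ∥ m → 128 + 29 = 157 bytes.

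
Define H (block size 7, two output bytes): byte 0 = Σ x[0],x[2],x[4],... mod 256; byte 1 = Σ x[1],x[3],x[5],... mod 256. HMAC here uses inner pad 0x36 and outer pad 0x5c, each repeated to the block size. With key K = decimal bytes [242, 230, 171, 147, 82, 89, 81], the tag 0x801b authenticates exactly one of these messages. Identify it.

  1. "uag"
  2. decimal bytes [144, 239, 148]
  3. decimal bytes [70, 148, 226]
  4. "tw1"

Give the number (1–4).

1

Key decimal bytes [242, 230, 171, 147, 82, 89, 81] = f2 e6 ab 93 52 59 51 is exactly B = 7 bytes: K' = f2 e6 ab 93 52 59 51.
K' ⊕ ipad = c4 d0 9d a5 64 6f 67; K' ⊕ opad = ae ba f7 cf 0e 05 0d.
m1: inner = H(c4 d0 9d a5 64 6f 67 75 61 67) = 8d c0; tag = H(ae ba f7 cf 0e 05 0d 8d c0) = 801b ← matches
m2: inner = H(c4 d0 9d a5 64 6f 67 90 ef 94) = 1b 08; tag = H(ae ba f7 cf 0e 05 0d 1b 08) = c8a9
m3: inner = H(c4 d0 9d a5 64 6f 67 46 94 e2) = c0 0c; tag = H(ae ba f7 cf 0e 05 0d c0 0c) = cc4e
m4: inner = H(c4 d0 9d a5 64 6f 67 74 77 31) = a3 89; tag = H(ae ba f7 cf 0e 05 0d a3 89) = 4931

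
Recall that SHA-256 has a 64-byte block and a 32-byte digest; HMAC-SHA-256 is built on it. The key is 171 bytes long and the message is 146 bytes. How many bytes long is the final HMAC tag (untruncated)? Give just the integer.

32

The tag is one SHA-256 digest: 32 bytes.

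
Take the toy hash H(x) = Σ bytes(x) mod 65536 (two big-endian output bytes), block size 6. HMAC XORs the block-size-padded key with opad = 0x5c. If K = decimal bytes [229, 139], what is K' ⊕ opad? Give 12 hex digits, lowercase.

b9d75c5c5c5c

Key decimal bytes [229, 139] = e5 8b is 2 bytes ≤ B = 6; zero-pad to 6 bytes: K' = e5 8b 00 00 00 00.
XOR each byte with 0x5c: e5⊕5c=b9, 8b⊕5c=d7, 00⊕5c=5c, 00⊕5c=5c, 00⊕5c=5c, 00⊕5c=5c.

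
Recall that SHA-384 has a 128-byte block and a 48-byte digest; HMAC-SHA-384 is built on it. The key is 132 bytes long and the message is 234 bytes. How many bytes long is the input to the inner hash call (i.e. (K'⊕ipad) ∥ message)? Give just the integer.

362

Key is 132 > 128 bytes, so it is hashed to 48 bytes then zero-padded to 128: |K'| = 128.
Inner input = (K'⊕ipad) ∥ m → 128 + 234 = 362 bytes.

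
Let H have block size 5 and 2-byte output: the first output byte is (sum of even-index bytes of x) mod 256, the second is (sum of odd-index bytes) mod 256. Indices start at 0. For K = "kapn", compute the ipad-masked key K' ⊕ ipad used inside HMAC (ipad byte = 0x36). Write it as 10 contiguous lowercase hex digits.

Key "kapn" = 6b 61 70 6e is 4 bytes ≤ B = 5; zero-pad to 5 bytes: K' = 6b 61 70 6e 00.
XOR each byte with 0x36: 6b⊕36=5d, 61⊕36=57, 70⊕36=46, 6e⊕36=58, 00⊕36=36.

5d57465836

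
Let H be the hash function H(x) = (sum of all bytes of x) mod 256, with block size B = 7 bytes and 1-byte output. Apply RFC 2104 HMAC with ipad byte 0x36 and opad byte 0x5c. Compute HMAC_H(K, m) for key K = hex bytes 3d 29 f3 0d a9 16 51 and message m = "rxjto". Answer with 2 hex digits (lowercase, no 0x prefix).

Key hex bytes 3d 29 f3 0d a9 16 51 is exactly B = 7 bytes: K' = 3d 29 f3 0d a9 16 51.
K' ⊕ ipad = 0b 1f c5 3b 9f 20 67.  K' ⊕ opad = 61 75 af 51 f5 4a 0d.
Inner input = (K'⊕ipad) ∥ m = 0b 1f c5 3b 9f 20 67 ∥ 72 78 6a 74 6f.
Inner hash: sum = 11+31+197+59+159+32+103+114+120+106+116+111 = 1159; mod 256 = 135 → 87.
Outer input = (K'⊕opad) ∥ inner = 61 75 af 51 f5 4a 0d ∥ 87.
Outer hash (tag): sum = 97+117+175+81+245+74+13+135 = 937; mod 256 = 169 → a9.

a9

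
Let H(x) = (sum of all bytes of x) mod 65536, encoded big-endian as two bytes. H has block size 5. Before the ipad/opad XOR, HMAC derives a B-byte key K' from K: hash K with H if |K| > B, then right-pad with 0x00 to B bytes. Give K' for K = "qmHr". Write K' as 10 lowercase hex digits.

Key "qmHr" = 71 6d 48 72 is 4 bytes ≤ B = 5; zero-pad to 5 bytes: K' = 71 6d 48 72 00.

716d487200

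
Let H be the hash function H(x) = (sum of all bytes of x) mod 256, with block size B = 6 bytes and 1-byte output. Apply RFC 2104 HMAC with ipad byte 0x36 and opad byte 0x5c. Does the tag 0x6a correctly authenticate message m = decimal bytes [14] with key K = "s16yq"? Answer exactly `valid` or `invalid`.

Key "s16yq" = 73 31 36 79 71 is 5 bytes ≤ B = 6; zero-pad to 6 bytes: K' = 73 31 36 79 71 00.
K' ⊕ ipad = 45 07 00 4f 47 36; K' ⊕ opad = 2f 6d 6a 25 2d 5c.
Inner hash: sum = 69+7+0+79+71+54+14 = 294; mod 256 = 38 → 26.
Outer hash (recomputed tag): sum = 47+109+106+37+45+92+38 = 474; mod 256 = 218 → da.
Recomputed tag = da; claimed = 6a → mismatch.

invalid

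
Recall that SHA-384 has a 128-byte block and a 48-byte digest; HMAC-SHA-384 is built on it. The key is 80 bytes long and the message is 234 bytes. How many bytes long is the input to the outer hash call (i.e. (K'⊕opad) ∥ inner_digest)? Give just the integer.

Key is 80 ≤ 128 bytes, zero-padded: |K'| = 128.
Outer input = (K'⊕opad) ∥ H(inner) → 128 + 48 = 176 bytes.

176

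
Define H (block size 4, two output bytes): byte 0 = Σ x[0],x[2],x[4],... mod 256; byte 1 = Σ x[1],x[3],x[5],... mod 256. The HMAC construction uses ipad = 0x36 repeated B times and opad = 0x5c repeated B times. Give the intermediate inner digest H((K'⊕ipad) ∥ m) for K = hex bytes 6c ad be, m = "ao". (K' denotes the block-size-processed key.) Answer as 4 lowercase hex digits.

Key hex bytes 6c ad be is 3 bytes ≤ B = 4; zero-pad to 4 bytes: K' = 6c ad be 00.
K' ⊕ ipad = 5a 9b 88 36.
Inner input = 5a 9b 88 36 ∥ 61 6f.
Inner hash: even-index sum = 323 mod 256 = 67; odd-index sum = 320 mod 256 = 64 → 43 40.

4340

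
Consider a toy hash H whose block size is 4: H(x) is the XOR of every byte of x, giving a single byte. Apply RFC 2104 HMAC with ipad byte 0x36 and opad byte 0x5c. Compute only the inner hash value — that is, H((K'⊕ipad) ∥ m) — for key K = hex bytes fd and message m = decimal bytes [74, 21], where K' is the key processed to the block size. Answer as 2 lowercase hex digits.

a2

Key hex bytes fd is 1 byte ≤ B = 4; zero-pad to 4 bytes: K' = fd 00 00 00.
K' ⊕ ipad = cb 36 36 36.
Inner input = cb 36 36 36 ∥ 4a 15.
Inner hash: XOR cb⊕36⊕36⊕36⊕4a⊕15 = a2.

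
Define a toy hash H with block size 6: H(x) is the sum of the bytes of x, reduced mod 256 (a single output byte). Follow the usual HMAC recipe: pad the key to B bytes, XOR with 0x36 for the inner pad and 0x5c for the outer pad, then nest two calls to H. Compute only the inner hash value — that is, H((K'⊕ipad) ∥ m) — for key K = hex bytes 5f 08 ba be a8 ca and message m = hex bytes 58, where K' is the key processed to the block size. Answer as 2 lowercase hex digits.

ad

Key hex bytes 5f 08 ba be a8 ca is exactly B = 6 bytes: K' = 5f 08 ba be a8 ca.
K' ⊕ ipad = 69 3e 8c 88 9e fc.
Inner input = 69 3e 8c 88 9e fc ∥ 58.
Inner hash: sum = 105+62+140+136+158+252+88 = 941; mod 256 = 173 → ad.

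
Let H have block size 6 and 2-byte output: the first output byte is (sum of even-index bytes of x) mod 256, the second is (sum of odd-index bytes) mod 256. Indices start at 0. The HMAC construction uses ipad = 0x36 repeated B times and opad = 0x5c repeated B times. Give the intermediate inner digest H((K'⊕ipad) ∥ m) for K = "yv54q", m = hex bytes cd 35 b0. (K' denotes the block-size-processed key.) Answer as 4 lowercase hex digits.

Key "yv54q" = 79 76 35 34 71 is 5 bytes ≤ B = 6; zero-pad to 6 bytes: K' = 79 76 35 34 71 00.
K' ⊕ ipad = 4f 40 03 02 47 36.
Inner input = 4f 40 03 02 47 36 ∥ cd 35 b0.
Inner hash: even-index sum = 534 mod 256 = 22; odd-index sum = 173 mod 256 = 173 → 16 ad.

16ad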